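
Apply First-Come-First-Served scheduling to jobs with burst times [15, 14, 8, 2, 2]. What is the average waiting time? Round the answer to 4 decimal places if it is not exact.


FCFS order (as given): [15, 14, 8, 2, 2]
Waiting times:
  Job 1: wait = 0
  Job 2: wait = 15
  Job 3: wait = 29
  Job 4: wait = 37
  Job 5: wait = 39
Sum of waiting times = 120
Average waiting time = 120/5 = 24.0

24.0


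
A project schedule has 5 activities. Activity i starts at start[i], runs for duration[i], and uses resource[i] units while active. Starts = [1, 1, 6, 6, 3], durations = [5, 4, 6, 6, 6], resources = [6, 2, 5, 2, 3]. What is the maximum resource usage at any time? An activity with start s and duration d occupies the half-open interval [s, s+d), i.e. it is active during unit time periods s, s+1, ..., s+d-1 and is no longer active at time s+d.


Each activity i is active on [start_i, start_i + duration_i).
Compute total resource usage per time slot:
  t=0: active resources = [], total = 0
  t=1: active resources = [6, 2], total = 8
  t=2: active resources = [6, 2], total = 8
  t=3: active resources = [6, 2, 3], total = 11
  t=4: active resources = [6, 2, 3], total = 11
  t=5: active resources = [6, 3], total = 9
  t=6: active resources = [5, 2, 3], total = 10
  t=7: active resources = [5, 2, 3], total = 10
  t=8: active resources = [5, 2, 3], total = 10
  t=9: active resources = [5, 2], total = 7
  t=10: active resources = [5, 2], total = 7
  t=11: active resources = [5, 2], total = 7
Peak resource demand = 11

11


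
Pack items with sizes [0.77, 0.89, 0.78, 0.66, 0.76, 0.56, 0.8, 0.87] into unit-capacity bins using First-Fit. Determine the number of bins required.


Place items sequentially using First-Fit:
  Item 0.77 -> new Bin 1
  Item 0.89 -> new Bin 2
  Item 0.78 -> new Bin 3
  Item 0.66 -> new Bin 4
  Item 0.76 -> new Bin 5
  Item 0.56 -> new Bin 6
  Item 0.8 -> new Bin 7
  Item 0.87 -> new Bin 8
Total bins used = 8

8


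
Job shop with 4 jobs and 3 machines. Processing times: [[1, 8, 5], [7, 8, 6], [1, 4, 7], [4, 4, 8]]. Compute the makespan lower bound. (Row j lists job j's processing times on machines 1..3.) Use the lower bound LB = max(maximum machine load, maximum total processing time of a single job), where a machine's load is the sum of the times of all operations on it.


Machine loads:
  Machine 1: 1 + 7 + 1 + 4 = 13
  Machine 2: 8 + 8 + 4 + 4 = 24
  Machine 3: 5 + 6 + 7 + 8 = 26
Max machine load = 26
Job totals:
  Job 1: 14
  Job 2: 21
  Job 3: 12
  Job 4: 16
Max job total = 21
Lower bound = max(26, 21) = 26

26


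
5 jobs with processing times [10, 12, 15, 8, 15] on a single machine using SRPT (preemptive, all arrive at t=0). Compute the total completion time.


Since all jobs arrive at t=0, SRPT equals SPT ordering.
SPT order: [8, 10, 12, 15, 15]
Completion times:
  Job 1: p=8, C=8
  Job 2: p=10, C=18
  Job 3: p=12, C=30
  Job 4: p=15, C=45
  Job 5: p=15, C=60
Total completion time = 8 + 18 + 30 + 45 + 60 = 161

161


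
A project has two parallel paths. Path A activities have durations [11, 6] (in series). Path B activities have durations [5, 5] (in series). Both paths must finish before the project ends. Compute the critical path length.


Path A total = 11 + 6 = 17
Path B total = 5 + 5 = 10
Critical path = longest path = max(17, 10) = 17

17


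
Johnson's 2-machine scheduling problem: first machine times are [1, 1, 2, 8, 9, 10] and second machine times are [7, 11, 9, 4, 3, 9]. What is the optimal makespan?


Apply Johnson's rule:
  Group 1 (a <= b): [(1, 1, 7), (2, 1, 11), (3, 2, 9)]
  Group 2 (a > b): [(6, 10, 9), (4, 8, 4), (5, 9, 3)]
Optimal job order: [1, 2, 3, 6, 4, 5]
Schedule:
  Job 1: M1 done at 1, M2 done at 8
  Job 2: M1 done at 2, M2 done at 19
  Job 3: M1 done at 4, M2 done at 28
  Job 6: M1 done at 14, M2 done at 37
  Job 4: M1 done at 22, M2 done at 41
  Job 5: M1 done at 31, M2 done at 44
Makespan = 44

44


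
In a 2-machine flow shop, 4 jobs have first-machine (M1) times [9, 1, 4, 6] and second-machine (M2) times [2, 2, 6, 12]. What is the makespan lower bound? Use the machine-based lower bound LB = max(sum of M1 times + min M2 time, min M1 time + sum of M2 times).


LB1 = sum(M1 times) + min(M2 times) = 20 + 2 = 22
LB2 = min(M1 times) + sum(M2 times) = 1 + 22 = 23
Lower bound = max(LB1, LB2) = max(22, 23) = 23

23


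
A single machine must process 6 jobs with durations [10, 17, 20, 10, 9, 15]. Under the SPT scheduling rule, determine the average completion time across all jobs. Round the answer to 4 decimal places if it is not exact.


Sort jobs by processing time (SPT order): [9, 10, 10, 15, 17, 20]
Compute completion times sequentially:
  Job 1: processing = 9, completes at 9
  Job 2: processing = 10, completes at 19
  Job 3: processing = 10, completes at 29
  Job 4: processing = 15, completes at 44
  Job 5: processing = 17, completes at 61
  Job 6: processing = 20, completes at 81
Sum of completion times = 243
Average completion time = 243/6 = 40.5

40.5


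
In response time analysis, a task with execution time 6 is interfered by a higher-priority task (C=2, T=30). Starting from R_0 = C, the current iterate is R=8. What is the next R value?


R_next = C + ceil(R_prev / T_hp) * C_hp
ceil(8 / 30) = ceil(0.2667) = 1
Interference = 1 * 2 = 2
R_next = 6 + 2 = 8
R_next = R_prev, so the iteration has converged (response time = 8).

8


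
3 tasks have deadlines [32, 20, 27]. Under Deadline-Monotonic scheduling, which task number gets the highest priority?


Sort tasks by relative deadline (ascending):
  Task 2: deadline = 20
  Task 3: deadline = 27
  Task 1: deadline = 32
Priority order (highest first): [2, 3, 1]
Highest priority task = 2

2


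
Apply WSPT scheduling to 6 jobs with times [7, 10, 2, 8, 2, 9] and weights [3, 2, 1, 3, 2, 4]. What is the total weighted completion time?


Compute p/w ratios and sort ascending (WSPT): [(2, 2), (2, 1), (9, 4), (7, 3), (8, 3), (10, 2)]
Compute weighted completion times:
  Job (p=2,w=2): C=2, w*C=2*2=4
  Job (p=2,w=1): C=4, w*C=1*4=4
  Job (p=9,w=4): C=13, w*C=4*13=52
  Job (p=7,w=3): C=20, w*C=3*20=60
  Job (p=8,w=3): C=28, w*C=3*28=84
  Job (p=10,w=2): C=38, w*C=2*38=76
Total weighted completion time = 280

280


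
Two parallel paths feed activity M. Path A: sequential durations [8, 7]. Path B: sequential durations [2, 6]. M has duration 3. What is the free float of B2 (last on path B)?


ES(B2) = sum of predecessors on chain B = 2
EF(B2) = ES + duration = 2 + 6 = 8
Successor of B2 is M. ES(M) = max(sum(A), sum(B)) = max(15, 8) = 15
Free float = ES(successor) - EF(current) = 15 - 8 = 7

7


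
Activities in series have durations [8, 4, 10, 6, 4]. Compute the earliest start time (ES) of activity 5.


Activity 5 starts after activities 1 through 4 complete.
Predecessor durations: [8, 4, 10, 6]
ES = 8 + 4 + 10 + 6 = 28

28


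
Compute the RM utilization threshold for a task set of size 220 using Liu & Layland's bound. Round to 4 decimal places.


Compute 2^(1/220) = 1.0031556376
Subtract 1: 1.0031556376 - 1 = 0.0031556376
Multiply by n: 220 * 0.0031556376 = 0.6942402720
Round to 4 dp: 0.6942

0.6942


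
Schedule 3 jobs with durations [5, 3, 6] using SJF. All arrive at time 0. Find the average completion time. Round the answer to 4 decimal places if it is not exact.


SJF order (ascending): [3, 5, 6]
Completion times:
  Job 1: burst=3, C=3
  Job 2: burst=5, C=8
  Job 3: burst=6, C=14
Average completion = 25/3 = 8.3333

8.3333


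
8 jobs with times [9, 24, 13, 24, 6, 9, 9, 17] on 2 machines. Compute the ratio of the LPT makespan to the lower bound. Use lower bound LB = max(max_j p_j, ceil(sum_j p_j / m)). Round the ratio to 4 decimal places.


LPT order: [24, 24, 17, 13, 9, 9, 9, 6]
Machine loads after assignment: [56, 55]
LPT makespan = 56
Lower bound = max(max_job, ceil(total/2)) = max(24, 56) = 56
Ratio = 56 / 56 = 1.0

1.0


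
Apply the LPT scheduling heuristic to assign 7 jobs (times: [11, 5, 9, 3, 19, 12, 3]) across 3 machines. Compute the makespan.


Sort jobs in decreasing order (LPT): [19, 12, 11, 9, 5, 3, 3]
Assign each job to the least loaded machine:
  Machine 1: jobs [19, 3], load = 22
  Machine 2: jobs [12, 5, 3], load = 20
  Machine 3: jobs [11, 9], load = 20
Makespan = max load = 22

22


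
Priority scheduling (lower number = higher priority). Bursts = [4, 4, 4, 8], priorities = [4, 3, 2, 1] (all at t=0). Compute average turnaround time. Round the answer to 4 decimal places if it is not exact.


Sort by priority (ascending = highest first):
Order: [(1, 8), (2, 4), (3, 4), (4, 4)]
Completion times:
  Priority 1, burst=8, C=8
  Priority 2, burst=4, C=12
  Priority 3, burst=4, C=16
  Priority 4, burst=4, C=20
Average turnaround = 56/4 = 14.0

14.0


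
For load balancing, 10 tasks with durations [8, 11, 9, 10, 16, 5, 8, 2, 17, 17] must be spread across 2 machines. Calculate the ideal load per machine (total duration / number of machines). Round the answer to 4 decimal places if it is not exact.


Total processing time = 8 + 11 + 9 + 10 + 16 + 5 + 8 + 2 + 17 + 17 = 103
Number of machines = 2
Ideal balanced load = 103 / 2 = 51.5

51.5


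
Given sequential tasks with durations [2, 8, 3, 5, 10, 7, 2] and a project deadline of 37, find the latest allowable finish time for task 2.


LF(activity 2) = deadline - sum of successor durations
Successors: activities 3 through 7 with durations [3, 5, 10, 7, 2]
Sum of successor durations = 27
LF = 37 - 27 = 10

10


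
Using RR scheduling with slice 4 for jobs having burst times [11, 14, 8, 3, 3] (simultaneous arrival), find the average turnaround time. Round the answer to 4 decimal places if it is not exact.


Time quantum = 4
Execution trace:
  J1 runs 4 units, time = 4
  J2 runs 4 units, time = 8
  J3 runs 4 units, time = 12
  J4 runs 3 units, time = 15
  J5 runs 3 units, time = 18
  J1 runs 4 units, time = 22
  J2 runs 4 units, time = 26
  J3 runs 4 units, time = 30
  J1 runs 3 units, time = 33
  J2 runs 4 units, time = 37
  J2 runs 2 units, time = 39
Finish times: [33, 39, 30, 15, 18]
Average turnaround = 135/5 = 27.0

27.0


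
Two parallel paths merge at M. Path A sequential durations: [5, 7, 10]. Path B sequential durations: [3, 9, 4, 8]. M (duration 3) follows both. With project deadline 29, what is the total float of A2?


Forward pass: ES(A2) = sum of predecessors on chain A = 5
EF = ES + duration = 5 + 7 = 12
Backward pass: LF(M) = deadline = 29; LS(M) = 29 - 3 = 26
LF(A2) = LS(M) - sum(successors on chain A) = 26 - 10 = 16
LS = LF - duration = 16 - 7 = 9
Total float = LS - ES = 9 - 5 = 4

4


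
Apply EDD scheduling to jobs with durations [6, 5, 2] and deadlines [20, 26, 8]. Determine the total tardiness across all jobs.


Sort by due date (EDD order): [(2, 8), (6, 20), (5, 26)]
Compute completion times and tardiness:
  Job 1: p=2, d=8, C=2, tardiness=max(0,2-8)=0
  Job 2: p=6, d=20, C=8, tardiness=max(0,8-20)=0
  Job 3: p=5, d=26, C=13, tardiness=max(0,13-26)=0
Total tardiness = 0

0


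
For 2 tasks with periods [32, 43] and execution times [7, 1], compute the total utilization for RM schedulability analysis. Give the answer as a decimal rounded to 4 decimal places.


Compute individual utilizations (exact fractions):
  Task 1: C/T = 7/32 (approx. 0.2188)
  Task 2: C/T = 1/43 (approx. 0.0233)
Total utilization U = 7/32 + 1/43 = 333/1376
Rounded to 4 decimal places: U = 0.2420
RM (Liu & Layland) bound for 2 tasks = 0.828427; compare with U = 333/1376 (approx. 0.242006)
U <= bound, so schedulable by RM sufficient condition.

0.2420


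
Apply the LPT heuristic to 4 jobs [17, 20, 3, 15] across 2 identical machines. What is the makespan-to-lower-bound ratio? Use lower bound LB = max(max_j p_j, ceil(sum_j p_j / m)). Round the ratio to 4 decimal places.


LPT order: [20, 17, 15, 3]
Machine loads after assignment: [23, 32]
LPT makespan = 32
Lower bound = max(max_job, ceil(total/2)) = max(20, 28) = 28
Ratio = 32 / 28 = 1.1429

1.1429


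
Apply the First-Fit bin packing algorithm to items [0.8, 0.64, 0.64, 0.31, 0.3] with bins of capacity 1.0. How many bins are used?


Place items sequentially using First-Fit:
  Item 0.8 -> new Bin 1
  Item 0.64 -> new Bin 2
  Item 0.64 -> new Bin 3
  Item 0.31 -> Bin 2 (now 0.95)
  Item 0.3 -> Bin 3 (now 0.94)
Total bins used = 3

3


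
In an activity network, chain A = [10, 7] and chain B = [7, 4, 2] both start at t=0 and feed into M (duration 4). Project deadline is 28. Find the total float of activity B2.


Forward pass: ES(B2) = sum of predecessors on chain B = 7
EF = ES + duration = 7 + 4 = 11
Backward pass: LF(M) = deadline = 28; LS(M) = 28 - 4 = 24
LF(B2) = LS(M) - sum(successors on chain B) = 24 - 2 = 22
LS = LF - duration = 22 - 4 = 18
Total float = LS - ES = 18 - 7 = 11

11


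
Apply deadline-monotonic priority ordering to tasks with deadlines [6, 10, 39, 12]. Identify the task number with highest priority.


Sort tasks by relative deadline (ascending):
  Task 1: deadline = 6
  Task 2: deadline = 10
  Task 4: deadline = 12
  Task 3: deadline = 39
Priority order (highest first): [1, 2, 4, 3]
Highest priority task = 1

1


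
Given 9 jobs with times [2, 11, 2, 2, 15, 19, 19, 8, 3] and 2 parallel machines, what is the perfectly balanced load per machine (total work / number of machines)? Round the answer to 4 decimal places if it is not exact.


Total processing time = 2 + 11 + 2 + 2 + 15 + 19 + 19 + 8 + 3 = 81
Number of machines = 2
Ideal balanced load = 81 / 2 = 40.5

40.5


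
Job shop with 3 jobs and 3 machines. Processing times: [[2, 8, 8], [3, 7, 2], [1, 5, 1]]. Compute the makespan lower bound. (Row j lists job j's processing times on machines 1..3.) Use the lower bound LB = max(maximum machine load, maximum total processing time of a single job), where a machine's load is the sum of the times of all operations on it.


Machine loads:
  Machine 1: 2 + 3 + 1 = 6
  Machine 2: 8 + 7 + 5 = 20
  Machine 3: 8 + 2 + 1 = 11
Max machine load = 20
Job totals:
  Job 1: 18
  Job 2: 12
  Job 3: 7
Max job total = 18
Lower bound = max(20, 18) = 20

20


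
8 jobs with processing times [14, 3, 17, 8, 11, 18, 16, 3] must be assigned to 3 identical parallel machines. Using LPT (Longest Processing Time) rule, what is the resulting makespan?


Sort jobs in decreasing order (LPT): [18, 17, 16, 14, 11, 8, 3, 3]
Assign each job to the least loaded machine:
  Machine 1: jobs [18, 8, 3], load = 29
  Machine 2: jobs [17, 11, 3], load = 31
  Machine 3: jobs [16, 14], load = 30
Makespan = max load = 31

31


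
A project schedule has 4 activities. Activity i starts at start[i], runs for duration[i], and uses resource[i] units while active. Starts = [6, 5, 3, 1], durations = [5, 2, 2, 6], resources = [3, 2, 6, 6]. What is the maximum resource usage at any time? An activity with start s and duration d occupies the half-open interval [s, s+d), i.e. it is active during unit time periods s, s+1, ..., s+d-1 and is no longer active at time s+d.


Each activity i is active on [start_i, start_i + duration_i).
Compute total resource usage per time slot:
  t=0: active resources = [], total = 0
  t=1: active resources = [6], total = 6
  t=2: active resources = [6], total = 6
  t=3: active resources = [6, 6], total = 12
  t=4: active resources = [6, 6], total = 12
  t=5: active resources = [2, 6], total = 8
  t=6: active resources = [3, 2, 6], total = 11
  t=7: active resources = [3], total = 3
  t=8: active resources = [3], total = 3
  t=9: active resources = [3], total = 3
  t=10: active resources = [3], total = 3
Peak resource demand = 12

12


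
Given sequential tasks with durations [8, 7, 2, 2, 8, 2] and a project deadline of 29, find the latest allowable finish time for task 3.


LF(activity 3) = deadline - sum of successor durations
Successors: activities 4 through 6 with durations [2, 8, 2]
Sum of successor durations = 12
LF = 29 - 12 = 17

17


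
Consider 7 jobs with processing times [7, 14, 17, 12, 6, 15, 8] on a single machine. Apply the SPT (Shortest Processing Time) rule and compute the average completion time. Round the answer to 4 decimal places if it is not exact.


Sort jobs by processing time (SPT order): [6, 7, 8, 12, 14, 15, 17]
Compute completion times sequentially:
  Job 1: processing = 6, completes at 6
  Job 2: processing = 7, completes at 13
  Job 3: processing = 8, completes at 21
  Job 4: processing = 12, completes at 33
  Job 5: processing = 14, completes at 47
  Job 6: processing = 15, completes at 62
  Job 7: processing = 17, completes at 79
Sum of completion times = 261
Average completion time = 261/7 = 37.2857

37.2857


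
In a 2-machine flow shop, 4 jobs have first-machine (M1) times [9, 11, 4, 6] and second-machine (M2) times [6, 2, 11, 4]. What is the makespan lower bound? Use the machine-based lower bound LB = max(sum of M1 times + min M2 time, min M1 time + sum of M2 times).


LB1 = sum(M1 times) + min(M2 times) = 30 + 2 = 32
LB2 = min(M1 times) + sum(M2 times) = 4 + 23 = 27
Lower bound = max(LB1, LB2) = max(32, 27) = 32

32


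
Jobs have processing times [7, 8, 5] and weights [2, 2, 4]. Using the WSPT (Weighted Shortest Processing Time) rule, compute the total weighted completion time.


Compute p/w ratios and sort ascending (WSPT): [(5, 4), (7, 2), (8, 2)]
Compute weighted completion times:
  Job (p=5,w=4): C=5, w*C=4*5=20
  Job (p=7,w=2): C=12, w*C=2*12=24
  Job (p=8,w=2): C=20, w*C=2*20=40
Total weighted completion time = 84

84


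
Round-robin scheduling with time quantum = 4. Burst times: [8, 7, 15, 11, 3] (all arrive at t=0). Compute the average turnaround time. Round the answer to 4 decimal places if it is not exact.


Time quantum = 4
Execution trace:
  J1 runs 4 units, time = 4
  J2 runs 4 units, time = 8
  J3 runs 4 units, time = 12
  J4 runs 4 units, time = 16
  J5 runs 3 units, time = 19
  J1 runs 4 units, time = 23
  J2 runs 3 units, time = 26
  J3 runs 4 units, time = 30
  J4 runs 4 units, time = 34
  J3 runs 4 units, time = 38
  J4 runs 3 units, time = 41
  J3 runs 3 units, time = 44
Finish times: [23, 26, 44, 41, 19]
Average turnaround = 153/5 = 30.6

30.6


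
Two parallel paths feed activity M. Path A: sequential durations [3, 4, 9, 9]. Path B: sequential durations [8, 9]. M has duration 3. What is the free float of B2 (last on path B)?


ES(B2) = sum of predecessors on chain B = 8
EF(B2) = ES + duration = 8 + 9 = 17
Successor of B2 is M. ES(M) = max(sum(A), sum(B)) = max(25, 17) = 25
Free float = ES(successor) - EF(current) = 25 - 17 = 8

8


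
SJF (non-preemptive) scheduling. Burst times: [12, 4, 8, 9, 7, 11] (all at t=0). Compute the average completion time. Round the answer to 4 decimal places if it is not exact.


SJF order (ascending): [4, 7, 8, 9, 11, 12]
Completion times:
  Job 1: burst=4, C=4
  Job 2: burst=7, C=11
  Job 3: burst=8, C=19
  Job 4: burst=9, C=28
  Job 5: burst=11, C=39
  Job 6: burst=12, C=51
Average completion = 152/6 = 25.3333

25.3333


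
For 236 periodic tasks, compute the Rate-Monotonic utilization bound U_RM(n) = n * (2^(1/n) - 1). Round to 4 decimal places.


Compute 2^(1/236) = 1.0029413817
Subtract 1: 1.0029413817 - 1 = 0.0029413817
Multiply by n: 236 * 0.0029413817 = 0.6941660812
Round to 4 dp: 0.6942

0.6942


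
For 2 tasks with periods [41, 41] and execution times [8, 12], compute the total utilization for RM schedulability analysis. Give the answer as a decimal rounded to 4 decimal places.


Compute individual utilizations (exact fractions):
  Task 1: C/T = 8/41 (approx. 0.1951)
  Task 2: C/T = 12/41 (approx. 0.2927)
Total utilization U = 8/41 + 12/41 = 20/41
Rounded to 4 decimal places: U = 0.4878
RM (Liu & Layland) bound for 2 tasks = 0.828427; compare with U = 20/41 (approx. 0.487805)
U <= bound, so schedulable by RM sufficient condition.

0.4878


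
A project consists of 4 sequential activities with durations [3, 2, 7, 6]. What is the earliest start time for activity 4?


Activity 4 starts after activities 1 through 3 complete.
Predecessor durations: [3, 2, 7]
ES = 3 + 2 + 7 = 12

12


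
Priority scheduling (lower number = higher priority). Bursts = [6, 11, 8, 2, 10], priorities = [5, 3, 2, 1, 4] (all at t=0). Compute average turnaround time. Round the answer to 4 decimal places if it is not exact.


Sort by priority (ascending = highest first):
Order: [(1, 2), (2, 8), (3, 11), (4, 10), (5, 6)]
Completion times:
  Priority 1, burst=2, C=2
  Priority 2, burst=8, C=10
  Priority 3, burst=11, C=21
  Priority 4, burst=10, C=31
  Priority 5, burst=6, C=37
Average turnaround = 101/5 = 20.2

20.2


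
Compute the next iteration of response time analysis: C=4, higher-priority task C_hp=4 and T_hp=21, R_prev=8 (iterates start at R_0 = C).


R_next = C + ceil(R_prev / T_hp) * C_hp
ceil(8 / 21) = ceil(0.381) = 1
Interference = 1 * 4 = 4
R_next = 4 + 4 = 8
R_next = R_prev, so the iteration has converged (response time = 8).

8


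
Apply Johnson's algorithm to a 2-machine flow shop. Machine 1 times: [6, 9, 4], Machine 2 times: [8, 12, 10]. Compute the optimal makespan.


Apply Johnson's rule:
  Group 1 (a <= b): [(3, 4, 10), (1, 6, 8), (2, 9, 12)]
  Group 2 (a > b): []
Optimal job order: [3, 1, 2]
Schedule:
  Job 3: M1 done at 4, M2 done at 14
  Job 1: M1 done at 10, M2 done at 22
  Job 2: M1 done at 19, M2 done at 34
Makespan = 34

34


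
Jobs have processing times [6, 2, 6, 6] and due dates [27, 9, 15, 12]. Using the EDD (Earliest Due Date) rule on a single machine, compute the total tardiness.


Sort by due date (EDD order): [(2, 9), (6, 12), (6, 15), (6, 27)]
Compute completion times and tardiness:
  Job 1: p=2, d=9, C=2, tardiness=max(0,2-9)=0
  Job 2: p=6, d=12, C=8, tardiness=max(0,8-12)=0
  Job 3: p=6, d=15, C=14, tardiness=max(0,14-15)=0
  Job 4: p=6, d=27, C=20, tardiness=max(0,20-27)=0
Total tardiness = 0

0


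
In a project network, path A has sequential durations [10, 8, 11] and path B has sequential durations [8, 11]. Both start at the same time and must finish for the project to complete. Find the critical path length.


Path A total = 10 + 8 + 11 = 29
Path B total = 8 + 11 = 19
Critical path = longest path = max(29, 19) = 29

29


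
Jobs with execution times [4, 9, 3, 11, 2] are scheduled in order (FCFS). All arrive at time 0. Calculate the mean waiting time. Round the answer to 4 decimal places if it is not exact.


FCFS order (as given): [4, 9, 3, 11, 2]
Waiting times:
  Job 1: wait = 0
  Job 2: wait = 4
  Job 3: wait = 13
  Job 4: wait = 16
  Job 5: wait = 27
Sum of waiting times = 60
Average waiting time = 60/5 = 12.0

12.0


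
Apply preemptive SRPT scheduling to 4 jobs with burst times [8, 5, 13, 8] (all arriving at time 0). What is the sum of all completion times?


Since all jobs arrive at t=0, SRPT equals SPT ordering.
SPT order: [5, 8, 8, 13]
Completion times:
  Job 1: p=5, C=5
  Job 2: p=8, C=13
  Job 3: p=8, C=21
  Job 4: p=13, C=34
Total completion time = 5 + 13 + 21 + 34 = 73

73


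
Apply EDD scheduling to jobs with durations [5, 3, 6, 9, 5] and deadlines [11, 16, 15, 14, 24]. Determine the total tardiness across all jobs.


Sort by due date (EDD order): [(5, 11), (9, 14), (6, 15), (3, 16), (5, 24)]
Compute completion times and tardiness:
  Job 1: p=5, d=11, C=5, tardiness=max(0,5-11)=0
  Job 2: p=9, d=14, C=14, tardiness=max(0,14-14)=0
  Job 3: p=6, d=15, C=20, tardiness=max(0,20-15)=5
  Job 4: p=3, d=16, C=23, tardiness=max(0,23-16)=7
  Job 5: p=5, d=24, C=28, tardiness=max(0,28-24)=4
Total tardiness = 16

16


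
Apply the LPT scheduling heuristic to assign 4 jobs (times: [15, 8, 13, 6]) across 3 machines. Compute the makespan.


Sort jobs in decreasing order (LPT): [15, 13, 8, 6]
Assign each job to the least loaded machine:
  Machine 1: jobs [15], load = 15
  Machine 2: jobs [13], load = 13
  Machine 3: jobs [8, 6], load = 14
Makespan = max load = 15

15


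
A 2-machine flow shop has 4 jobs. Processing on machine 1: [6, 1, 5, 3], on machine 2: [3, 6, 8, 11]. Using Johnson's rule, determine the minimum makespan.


Apply Johnson's rule:
  Group 1 (a <= b): [(2, 1, 6), (4, 3, 11), (3, 5, 8)]
  Group 2 (a > b): [(1, 6, 3)]
Optimal job order: [2, 4, 3, 1]
Schedule:
  Job 2: M1 done at 1, M2 done at 7
  Job 4: M1 done at 4, M2 done at 18
  Job 3: M1 done at 9, M2 done at 26
  Job 1: M1 done at 15, M2 done at 29
Makespan = 29

29


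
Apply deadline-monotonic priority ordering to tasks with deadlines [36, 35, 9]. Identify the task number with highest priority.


Sort tasks by relative deadline (ascending):
  Task 3: deadline = 9
  Task 2: deadline = 35
  Task 1: deadline = 36
Priority order (highest first): [3, 2, 1]
Highest priority task = 3

3


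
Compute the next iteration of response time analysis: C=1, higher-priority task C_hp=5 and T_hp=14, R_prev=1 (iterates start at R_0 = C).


R_next = C + ceil(R_prev / T_hp) * C_hp
ceil(1 / 14) = ceil(0.0714) = 1
Interference = 1 * 5 = 5
R_next = 1 + 5 = 6

6


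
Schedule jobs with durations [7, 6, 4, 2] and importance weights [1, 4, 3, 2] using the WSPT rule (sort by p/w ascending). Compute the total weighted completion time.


Compute p/w ratios and sort ascending (WSPT): [(2, 2), (4, 3), (6, 4), (7, 1)]
Compute weighted completion times:
  Job (p=2,w=2): C=2, w*C=2*2=4
  Job (p=4,w=3): C=6, w*C=3*6=18
  Job (p=6,w=4): C=12, w*C=4*12=48
  Job (p=7,w=1): C=19, w*C=1*19=19
Total weighted completion time = 89

89


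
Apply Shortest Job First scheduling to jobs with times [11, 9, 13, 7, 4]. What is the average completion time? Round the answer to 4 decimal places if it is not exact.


SJF order (ascending): [4, 7, 9, 11, 13]
Completion times:
  Job 1: burst=4, C=4
  Job 2: burst=7, C=11
  Job 3: burst=9, C=20
  Job 4: burst=11, C=31
  Job 5: burst=13, C=44
Average completion = 110/5 = 22.0

22.0


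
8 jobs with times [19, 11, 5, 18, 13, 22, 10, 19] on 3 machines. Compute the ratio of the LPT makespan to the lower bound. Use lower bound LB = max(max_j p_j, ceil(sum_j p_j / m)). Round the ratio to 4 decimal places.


LPT order: [22, 19, 19, 18, 13, 11, 10, 5]
Machine loads after assignment: [38, 37, 42]
LPT makespan = 42
Lower bound = max(max_job, ceil(total/3)) = max(22, 39) = 39
Ratio = 42 / 39 = 1.0769

1.0769


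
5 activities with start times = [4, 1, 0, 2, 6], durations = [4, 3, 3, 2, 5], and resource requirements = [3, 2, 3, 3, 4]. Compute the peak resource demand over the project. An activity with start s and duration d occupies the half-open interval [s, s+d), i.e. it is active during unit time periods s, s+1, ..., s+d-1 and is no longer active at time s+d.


Each activity i is active on [start_i, start_i + duration_i).
Compute total resource usage per time slot:
  t=0: active resources = [3], total = 3
  t=1: active resources = [2, 3], total = 5
  t=2: active resources = [2, 3, 3], total = 8
  t=3: active resources = [2, 3], total = 5
  t=4: active resources = [3], total = 3
  t=5: active resources = [3], total = 3
  t=6: active resources = [3, 4], total = 7
  t=7: active resources = [3, 4], total = 7
  t=8: active resources = [4], total = 4
  t=9: active resources = [4], total = 4
  t=10: active resources = [4], total = 4
Peak resource demand = 8

8


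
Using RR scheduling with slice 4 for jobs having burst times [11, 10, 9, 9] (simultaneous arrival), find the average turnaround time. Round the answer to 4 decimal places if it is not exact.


Time quantum = 4
Execution trace:
  J1 runs 4 units, time = 4
  J2 runs 4 units, time = 8
  J3 runs 4 units, time = 12
  J4 runs 4 units, time = 16
  J1 runs 4 units, time = 20
  J2 runs 4 units, time = 24
  J3 runs 4 units, time = 28
  J4 runs 4 units, time = 32
  J1 runs 3 units, time = 35
  J2 runs 2 units, time = 37
  J3 runs 1 units, time = 38
  J4 runs 1 units, time = 39
Finish times: [35, 37, 38, 39]
Average turnaround = 149/4 = 37.25

37.25


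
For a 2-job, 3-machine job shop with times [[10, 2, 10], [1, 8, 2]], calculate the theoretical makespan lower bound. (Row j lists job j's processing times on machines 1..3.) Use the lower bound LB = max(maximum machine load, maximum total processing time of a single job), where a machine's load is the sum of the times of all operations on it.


Machine loads:
  Machine 1: 10 + 1 = 11
  Machine 2: 2 + 8 = 10
  Machine 3: 10 + 2 = 12
Max machine load = 12
Job totals:
  Job 1: 22
  Job 2: 11
Max job total = 22
Lower bound = max(12, 22) = 22

22


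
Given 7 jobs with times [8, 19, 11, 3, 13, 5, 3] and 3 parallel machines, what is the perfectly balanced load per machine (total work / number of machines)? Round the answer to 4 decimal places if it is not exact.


Total processing time = 8 + 19 + 11 + 3 + 13 + 5 + 3 = 62
Number of machines = 3
Ideal balanced load = 62 / 3 = 20.6667

20.6667


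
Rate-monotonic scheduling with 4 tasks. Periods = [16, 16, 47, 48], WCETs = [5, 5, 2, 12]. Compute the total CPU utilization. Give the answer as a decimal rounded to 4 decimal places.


Compute individual utilizations (exact fractions):
  Task 1: C/T = 5/16 (approx. 0.3125)
  Task 2: C/T = 5/16 (approx. 0.3125)
  Task 3: C/T = 2/47 (approx. 0.0426)
  Task 4: C/T = 12/48 = 1/4 (approx. 0.25)
Total utilization U = 5/16 + 5/16 + 2/47 + 1/4 = 345/376
Rounded to 4 decimal places: U = 0.9176
RM (Liu & Layland) bound for 4 tasks = 0.756828; compare with U = 345/376 (approx. 0.917553)
bound < U <= 1, so the RM sufficient condition is not met (inconclusive; an exact test such as response-time analysis is needed).

0.9176


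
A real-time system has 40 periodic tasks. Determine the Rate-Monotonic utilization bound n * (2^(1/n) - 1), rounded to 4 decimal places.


Compute 2^(1/40) = 1.0174796921
Subtract 1: 1.0174796921 - 1 = 0.0174796921
Multiply by n: 40 * 0.0174796921 = 0.6991876840
Round to 4 dp: 0.6992

0.6992


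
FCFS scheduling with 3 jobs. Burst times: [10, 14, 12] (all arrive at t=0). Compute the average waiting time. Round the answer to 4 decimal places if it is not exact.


FCFS order (as given): [10, 14, 12]
Waiting times:
  Job 1: wait = 0
  Job 2: wait = 10
  Job 3: wait = 24
Sum of waiting times = 34
Average waiting time = 34/3 = 11.3333

11.3333


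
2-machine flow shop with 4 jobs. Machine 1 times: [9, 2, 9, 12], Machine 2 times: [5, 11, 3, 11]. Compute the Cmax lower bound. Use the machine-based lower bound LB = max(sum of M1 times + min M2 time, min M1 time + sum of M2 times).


LB1 = sum(M1 times) + min(M2 times) = 32 + 3 = 35
LB2 = min(M1 times) + sum(M2 times) = 2 + 30 = 32
Lower bound = max(LB1, LB2) = max(35, 32) = 35

35


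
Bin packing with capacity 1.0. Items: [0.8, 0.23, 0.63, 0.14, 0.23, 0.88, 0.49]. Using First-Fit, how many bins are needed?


Place items sequentially using First-Fit:
  Item 0.8 -> new Bin 1
  Item 0.23 -> new Bin 2
  Item 0.63 -> Bin 2 (now 0.86)
  Item 0.14 -> Bin 1 (now 0.94)
  Item 0.23 -> new Bin 3
  Item 0.88 -> new Bin 4
  Item 0.49 -> Bin 3 (now 0.72)
Total bins used = 4

4


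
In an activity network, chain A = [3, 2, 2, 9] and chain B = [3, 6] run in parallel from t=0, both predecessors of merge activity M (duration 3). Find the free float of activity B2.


ES(B2) = sum of predecessors on chain B = 3
EF(B2) = ES + duration = 3 + 6 = 9
Successor of B2 is M. ES(M) = max(sum(A), sum(B)) = max(16, 9) = 16
Free float = ES(successor) - EF(current) = 16 - 9 = 7

7


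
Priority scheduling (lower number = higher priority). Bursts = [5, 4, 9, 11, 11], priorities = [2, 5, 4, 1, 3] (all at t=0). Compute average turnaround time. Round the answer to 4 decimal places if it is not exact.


Sort by priority (ascending = highest first):
Order: [(1, 11), (2, 5), (3, 11), (4, 9), (5, 4)]
Completion times:
  Priority 1, burst=11, C=11
  Priority 2, burst=5, C=16
  Priority 3, burst=11, C=27
  Priority 4, burst=9, C=36
  Priority 5, burst=4, C=40
Average turnaround = 130/5 = 26.0

26.0


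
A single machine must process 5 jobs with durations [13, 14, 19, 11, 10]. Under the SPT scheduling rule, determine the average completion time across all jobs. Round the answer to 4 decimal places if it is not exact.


Sort jobs by processing time (SPT order): [10, 11, 13, 14, 19]
Compute completion times sequentially:
  Job 1: processing = 10, completes at 10
  Job 2: processing = 11, completes at 21
  Job 3: processing = 13, completes at 34
  Job 4: processing = 14, completes at 48
  Job 5: processing = 19, completes at 67
Sum of completion times = 180
Average completion time = 180/5 = 36.0

36.0


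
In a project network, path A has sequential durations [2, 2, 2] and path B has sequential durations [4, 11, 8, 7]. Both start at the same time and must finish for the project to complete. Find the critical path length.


Path A total = 2 + 2 + 2 = 6
Path B total = 4 + 11 + 8 + 7 = 30
Critical path = longest path = max(6, 30) = 30

30


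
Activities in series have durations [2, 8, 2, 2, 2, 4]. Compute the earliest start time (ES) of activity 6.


Activity 6 starts after activities 1 through 5 complete.
Predecessor durations: [2, 8, 2, 2, 2]
ES = 2 + 8 + 2 + 2 + 2 = 16

16


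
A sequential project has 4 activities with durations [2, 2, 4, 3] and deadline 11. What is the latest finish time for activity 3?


LF(activity 3) = deadline - sum of successor durations
Successors: activities 4 through 4 with durations [3]
Sum of successor durations = 3
LF = 11 - 3 = 8

8


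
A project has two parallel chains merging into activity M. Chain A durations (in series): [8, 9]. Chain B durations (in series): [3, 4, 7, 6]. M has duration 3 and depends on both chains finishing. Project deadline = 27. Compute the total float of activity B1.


Forward pass: ES(B1) = sum of predecessors on chain B = 0
EF = ES + duration = 0 + 3 = 3
Backward pass: LF(M) = deadline = 27; LS(M) = 27 - 3 = 24
LF(B1) = LS(M) - sum(successors on chain B) = 24 - 17 = 7
LS = LF - duration = 7 - 3 = 4
Total float = LS - ES = 4 - 0 = 4

4


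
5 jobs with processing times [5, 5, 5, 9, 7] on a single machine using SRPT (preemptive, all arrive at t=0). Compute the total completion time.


Since all jobs arrive at t=0, SRPT equals SPT ordering.
SPT order: [5, 5, 5, 7, 9]
Completion times:
  Job 1: p=5, C=5
  Job 2: p=5, C=10
  Job 3: p=5, C=15
  Job 4: p=7, C=22
  Job 5: p=9, C=31
Total completion time = 5 + 10 + 15 + 22 + 31 = 83

83


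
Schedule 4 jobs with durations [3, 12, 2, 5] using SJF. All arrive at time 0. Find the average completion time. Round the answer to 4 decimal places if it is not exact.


SJF order (ascending): [2, 3, 5, 12]
Completion times:
  Job 1: burst=2, C=2
  Job 2: burst=3, C=5
  Job 3: burst=5, C=10
  Job 4: burst=12, C=22
Average completion = 39/4 = 9.75

9.75


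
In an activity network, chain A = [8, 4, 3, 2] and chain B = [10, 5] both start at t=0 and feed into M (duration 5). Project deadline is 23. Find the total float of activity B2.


Forward pass: ES(B2) = sum of predecessors on chain B = 10
EF = ES + duration = 10 + 5 = 15
Backward pass: LF(M) = deadline = 23; LS(M) = 23 - 5 = 18
LF(B2) = LS(M) - sum(successors on chain B) = 18 - 0 = 18
LS = LF - duration = 18 - 5 = 13
Total float = LS - ES = 13 - 10 = 3

3


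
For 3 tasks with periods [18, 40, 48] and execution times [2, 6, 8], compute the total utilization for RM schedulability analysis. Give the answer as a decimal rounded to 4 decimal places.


Compute individual utilizations (exact fractions):
  Task 1: C/T = 2/18 = 1/9 (approx. 0.1111)
  Task 2: C/T = 6/40 = 3/20 (approx. 0.15)
  Task 3: C/T = 8/48 = 1/6 (approx. 0.1667)
Total utilization U = 1/9 + 3/20 + 1/6 = 77/180
Rounded to 4 decimal places: U = 0.4278
RM (Liu & Layland) bound for 3 tasks = 0.779763; compare with U = 77/180 (approx. 0.427778)
U <= bound, so schedulable by RM sufficient condition.

0.4278


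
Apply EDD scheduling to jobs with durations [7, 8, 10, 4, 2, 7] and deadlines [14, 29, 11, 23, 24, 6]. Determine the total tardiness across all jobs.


Sort by due date (EDD order): [(7, 6), (10, 11), (7, 14), (4, 23), (2, 24), (8, 29)]
Compute completion times and tardiness:
  Job 1: p=7, d=6, C=7, tardiness=max(0,7-6)=1
  Job 2: p=10, d=11, C=17, tardiness=max(0,17-11)=6
  Job 3: p=7, d=14, C=24, tardiness=max(0,24-14)=10
  Job 4: p=4, d=23, C=28, tardiness=max(0,28-23)=5
  Job 5: p=2, d=24, C=30, tardiness=max(0,30-24)=6
  Job 6: p=8, d=29, C=38, tardiness=max(0,38-29)=9
Total tardiness = 37

37


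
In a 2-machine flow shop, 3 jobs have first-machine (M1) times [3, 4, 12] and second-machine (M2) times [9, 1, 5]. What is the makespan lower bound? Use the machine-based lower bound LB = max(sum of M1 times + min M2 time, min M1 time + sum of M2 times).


LB1 = sum(M1 times) + min(M2 times) = 19 + 1 = 20
LB2 = min(M1 times) + sum(M2 times) = 3 + 15 = 18
Lower bound = max(LB1, LB2) = max(20, 18) = 20

20


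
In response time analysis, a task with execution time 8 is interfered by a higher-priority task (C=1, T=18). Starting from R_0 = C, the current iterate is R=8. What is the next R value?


R_next = C + ceil(R_prev / T_hp) * C_hp
ceil(8 / 18) = ceil(0.4444) = 1
Interference = 1 * 1 = 1
R_next = 8 + 1 = 9

9


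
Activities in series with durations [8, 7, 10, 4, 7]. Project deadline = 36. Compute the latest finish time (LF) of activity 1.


LF(activity 1) = deadline - sum of successor durations
Successors: activities 2 through 5 with durations [7, 10, 4, 7]
Sum of successor durations = 28
LF = 36 - 28 = 8

8


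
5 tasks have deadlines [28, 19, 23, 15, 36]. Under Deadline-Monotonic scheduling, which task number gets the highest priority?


Sort tasks by relative deadline (ascending):
  Task 4: deadline = 15
  Task 2: deadline = 19
  Task 3: deadline = 23
  Task 1: deadline = 28
  Task 5: deadline = 36
Priority order (highest first): [4, 2, 3, 1, 5]
Highest priority task = 4

4


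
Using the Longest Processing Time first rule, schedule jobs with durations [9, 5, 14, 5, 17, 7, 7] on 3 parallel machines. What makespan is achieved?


Sort jobs in decreasing order (LPT): [17, 14, 9, 7, 7, 5, 5]
Assign each job to the least loaded machine:
  Machine 1: jobs [17, 5], load = 22
  Machine 2: jobs [14, 7], load = 21
  Machine 3: jobs [9, 7, 5], load = 21
Makespan = max load = 22

22


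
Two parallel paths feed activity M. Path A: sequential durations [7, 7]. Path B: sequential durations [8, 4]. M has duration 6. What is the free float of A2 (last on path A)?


ES(A2) = sum of predecessors on chain A = 7
EF(A2) = ES + duration = 7 + 7 = 14
Successor of A2 is M. ES(M) = max(sum(A), sum(B)) = max(14, 12) = 14
Free float = ES(successor) - EF(current) = 14 - 14 = 0

0


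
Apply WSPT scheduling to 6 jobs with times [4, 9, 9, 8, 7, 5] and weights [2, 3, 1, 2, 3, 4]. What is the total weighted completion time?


Compute p/w ratios and sort ascending (WSPT): [(5, 4), (4, 2), (7, 3), (9, 3), (8, 2), (9, 1)]
Compute weighted completion times:
  Job (p=5,w=4): C=5, w*C=4*5=20
  Job (p=4,w=2): C=9, w*C=2*9=18
  Job (p=7,w=3): C=16, w*C=3*16=48
  Job (p=9,w=3): C=25, w*C=3*25=75
  Job (p=8,w=2): C=33, w*C=2*33=66
  Job (p=9,w=1): C=42, w*C=1*42=42
Total weighted completion time = 269

269


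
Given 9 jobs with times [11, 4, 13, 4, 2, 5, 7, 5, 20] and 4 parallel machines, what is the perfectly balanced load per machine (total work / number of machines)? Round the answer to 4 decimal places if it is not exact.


Total processing time = 11 + 4 + 13 + 4 + 2 + 5 + 7 + 5 + 20 = 71
Number of machines = 4
Ideal balanced load = 71 / 4 = 17.75

17.75


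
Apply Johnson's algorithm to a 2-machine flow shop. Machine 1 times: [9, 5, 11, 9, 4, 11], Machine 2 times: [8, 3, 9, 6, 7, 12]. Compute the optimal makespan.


Apply Johnson's rule:
  Group 1 (a <= b): [(5, 4, 7), (6, 11, 12)]
  Group 2 (a > b): [(3, 11, 9), (1, 9, 8), (4, 9, 6), (2, 5, 3)]
Optimal job order: [5, 6, 3, 1, 4, 2]
Schedule:
  Job 5: M1 done at 4, M2 done at 11
  Job 6: M1 done at 15, M2 done at 27
  Job 3: M1 done at 26, M2 done at 36
  Job 1: M1 done at 35, M2 done at 44
  Job 4: M1 done at 44, M2 done at 50
  Job 2: M1 done at 49, M2 done at 53
Makespan = 53

53


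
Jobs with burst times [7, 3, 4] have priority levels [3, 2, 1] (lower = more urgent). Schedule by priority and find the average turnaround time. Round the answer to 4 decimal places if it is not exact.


Sort by priority (ascending = highest first):
Order: [(1, 4), (2, 3), (3, 7)]
Completion times:
  Priority 1, burst=4, C=4
  Priority 2, burst=3, C=7
  Priority 3, burst=7, C=14
Average turnaround = 25/3 = 8.3333

8.3333
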